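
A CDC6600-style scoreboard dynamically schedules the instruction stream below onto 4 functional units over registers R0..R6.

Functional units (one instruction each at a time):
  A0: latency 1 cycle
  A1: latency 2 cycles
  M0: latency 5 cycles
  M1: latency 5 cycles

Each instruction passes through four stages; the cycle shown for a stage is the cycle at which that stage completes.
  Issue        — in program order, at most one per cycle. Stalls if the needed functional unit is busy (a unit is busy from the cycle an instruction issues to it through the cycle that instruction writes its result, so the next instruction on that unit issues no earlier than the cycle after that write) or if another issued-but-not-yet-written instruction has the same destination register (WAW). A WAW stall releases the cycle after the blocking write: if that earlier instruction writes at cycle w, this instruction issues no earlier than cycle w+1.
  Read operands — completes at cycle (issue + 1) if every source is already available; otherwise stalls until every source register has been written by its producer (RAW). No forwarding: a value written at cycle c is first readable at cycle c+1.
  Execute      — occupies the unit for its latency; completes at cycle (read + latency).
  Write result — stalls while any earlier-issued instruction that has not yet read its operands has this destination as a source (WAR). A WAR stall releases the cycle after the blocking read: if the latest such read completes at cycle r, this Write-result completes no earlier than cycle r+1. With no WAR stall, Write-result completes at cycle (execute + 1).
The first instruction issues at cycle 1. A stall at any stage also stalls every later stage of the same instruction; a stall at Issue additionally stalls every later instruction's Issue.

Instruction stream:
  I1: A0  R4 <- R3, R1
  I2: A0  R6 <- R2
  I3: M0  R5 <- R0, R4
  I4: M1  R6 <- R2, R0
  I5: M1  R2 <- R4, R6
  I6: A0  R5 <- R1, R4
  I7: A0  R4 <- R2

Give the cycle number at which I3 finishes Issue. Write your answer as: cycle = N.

cycle = 6

c1: I1→A0
c2: I1 RO
c3: I1 EX
c4: I1 WR R4
c5: I2→A0
c6: I2 RO; I3→M0
c7: I2 EX; I3 RO
c8: I2 WR R6
c9: I4→M1
c10: I4 RO
c12: I3 EX
c13: I3 WR R5
c15: I4 EX
c16: I4 WR R6
c17: I5→M1
c18: I5 RO; I6→A0
c19: I6 RO
c20: I6 EX
c21: I6 WR R5
c22: I7→A0
c23: I5 EX
c24: I5 WR R2
c25: I7 RO
c26: I7 EX
c27: I7 WR R4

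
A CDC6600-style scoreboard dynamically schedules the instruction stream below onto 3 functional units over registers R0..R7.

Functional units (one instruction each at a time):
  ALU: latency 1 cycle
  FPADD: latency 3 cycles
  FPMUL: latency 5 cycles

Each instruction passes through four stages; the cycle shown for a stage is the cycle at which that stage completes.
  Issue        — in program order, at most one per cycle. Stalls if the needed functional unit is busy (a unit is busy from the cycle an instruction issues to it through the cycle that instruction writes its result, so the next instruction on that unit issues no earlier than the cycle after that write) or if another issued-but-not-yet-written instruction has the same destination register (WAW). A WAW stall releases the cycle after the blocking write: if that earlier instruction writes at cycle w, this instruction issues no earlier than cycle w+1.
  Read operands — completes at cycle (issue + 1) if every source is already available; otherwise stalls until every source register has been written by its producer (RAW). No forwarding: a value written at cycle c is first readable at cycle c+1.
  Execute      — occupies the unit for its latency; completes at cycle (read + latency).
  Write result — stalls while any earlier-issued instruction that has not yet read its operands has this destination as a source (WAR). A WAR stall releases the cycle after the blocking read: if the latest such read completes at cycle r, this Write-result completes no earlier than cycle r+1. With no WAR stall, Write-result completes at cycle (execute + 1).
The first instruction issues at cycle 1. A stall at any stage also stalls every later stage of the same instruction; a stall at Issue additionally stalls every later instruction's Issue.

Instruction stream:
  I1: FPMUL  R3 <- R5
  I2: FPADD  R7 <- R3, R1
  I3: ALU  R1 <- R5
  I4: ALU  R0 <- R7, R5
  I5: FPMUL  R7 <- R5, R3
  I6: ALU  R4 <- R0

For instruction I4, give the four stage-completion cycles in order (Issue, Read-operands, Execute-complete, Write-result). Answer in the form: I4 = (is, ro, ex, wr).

c1: I1 issues→FPMUL
c2: I1 reads; I2 issues→FPADD
c3: I3 issues→ALU
c4: I3 reads
c5: I3 exec-done
c7: I1 exec-done
c8: I1 writes R3
c9: I2 reads
c10: I3 writes R1
c11: I4 issues→ALU
c12: I2 exec-done
c13: I2 writes R7
c14: I4 reads; I5 issues→FPMUL
c15: I4 exec-done; I5 reads
c16: I4 writes R0
c17: I6 issues→ALU
c18: I6 reads
c19: I6 exec-done
c20: I5 exec-done; I6 writes R4
c21: I5 writes R7

I4 = (11, 14, 15, 16)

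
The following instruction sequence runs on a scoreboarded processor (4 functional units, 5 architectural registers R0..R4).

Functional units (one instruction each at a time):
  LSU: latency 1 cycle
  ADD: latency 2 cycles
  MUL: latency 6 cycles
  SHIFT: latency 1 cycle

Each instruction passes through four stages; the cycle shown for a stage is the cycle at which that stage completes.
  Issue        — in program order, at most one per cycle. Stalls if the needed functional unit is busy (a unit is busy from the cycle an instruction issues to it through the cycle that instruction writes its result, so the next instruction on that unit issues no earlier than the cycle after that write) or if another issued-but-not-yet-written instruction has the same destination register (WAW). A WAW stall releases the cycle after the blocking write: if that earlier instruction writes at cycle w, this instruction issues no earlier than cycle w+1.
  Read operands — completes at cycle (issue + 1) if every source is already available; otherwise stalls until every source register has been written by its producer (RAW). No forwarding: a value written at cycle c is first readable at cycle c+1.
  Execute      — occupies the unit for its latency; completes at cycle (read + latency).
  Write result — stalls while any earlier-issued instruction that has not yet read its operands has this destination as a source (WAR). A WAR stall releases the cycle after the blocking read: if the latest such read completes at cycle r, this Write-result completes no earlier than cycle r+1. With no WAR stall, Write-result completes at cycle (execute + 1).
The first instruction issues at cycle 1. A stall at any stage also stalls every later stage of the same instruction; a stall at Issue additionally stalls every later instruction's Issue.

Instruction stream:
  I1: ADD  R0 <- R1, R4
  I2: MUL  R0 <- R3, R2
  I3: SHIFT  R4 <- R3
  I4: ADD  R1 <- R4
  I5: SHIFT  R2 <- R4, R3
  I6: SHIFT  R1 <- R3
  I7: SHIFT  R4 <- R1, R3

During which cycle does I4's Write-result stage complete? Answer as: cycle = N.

cycle = 14

  I1 | 1 | 2 | 4 | 5
  I2 | 6 | 7 | 13 | 14   WAW R0: wait I1 write@5
  I3 | 7 | 8 | 9 | 10
  I4 | 8 | 11 | 13 | 14   RAW R4: wait I3 write@10
  I5 | 11 | 12 | 13 | 14   struct: SHIFT busy until I3 writes@10
  I6 | 15 | 16 | 17 | 18   struct: SHIFT busy until I5 writes@14
  I7 | 19 | 20 | 21 | 22   struct: SHIFT busy until I6 writes@18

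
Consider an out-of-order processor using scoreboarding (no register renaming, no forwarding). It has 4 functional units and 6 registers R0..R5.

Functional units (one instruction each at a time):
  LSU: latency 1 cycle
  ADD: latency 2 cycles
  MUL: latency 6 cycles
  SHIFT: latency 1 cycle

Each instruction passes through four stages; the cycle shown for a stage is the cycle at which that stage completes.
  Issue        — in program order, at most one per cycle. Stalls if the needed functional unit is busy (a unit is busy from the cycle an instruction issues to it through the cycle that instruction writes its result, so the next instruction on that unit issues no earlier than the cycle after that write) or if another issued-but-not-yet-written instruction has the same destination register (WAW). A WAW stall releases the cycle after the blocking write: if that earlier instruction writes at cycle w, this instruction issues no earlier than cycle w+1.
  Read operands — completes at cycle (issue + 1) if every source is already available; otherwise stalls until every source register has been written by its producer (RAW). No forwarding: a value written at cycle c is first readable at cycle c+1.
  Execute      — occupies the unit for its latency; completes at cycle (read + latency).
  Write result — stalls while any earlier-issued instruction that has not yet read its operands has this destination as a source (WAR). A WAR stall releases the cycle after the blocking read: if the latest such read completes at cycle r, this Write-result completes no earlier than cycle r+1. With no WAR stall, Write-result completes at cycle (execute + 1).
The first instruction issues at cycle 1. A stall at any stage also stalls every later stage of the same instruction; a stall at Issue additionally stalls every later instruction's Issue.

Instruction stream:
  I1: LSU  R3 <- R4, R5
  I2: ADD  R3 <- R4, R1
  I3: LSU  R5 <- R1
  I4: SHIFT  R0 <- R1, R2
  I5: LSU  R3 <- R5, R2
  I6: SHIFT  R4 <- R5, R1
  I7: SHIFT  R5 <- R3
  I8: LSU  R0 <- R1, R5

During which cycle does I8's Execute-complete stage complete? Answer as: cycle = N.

t=1  I1 dispatched to LSU
t=2  I1 operands ready
t=3  I1 complete
t=4  R3←I1
t=5  I2 dispatched to ADD
t=6  I2 operands ready, I3 dispatched to LSU
t=7  I3 operands ready, I4 dispatched to SHIFT
t=8  I2 complete, I3 complete, I4 operands ready
t=9  R3←I2, R5←I3, I4 complete
t=10  R0←I4, I5 dispatched to LSU
t=11  I5 operands ready, I6 dispatched to SHIFT
t=12  I5 complete, I6 operands ready
t=13  R3←I5, I6 complete
t=14  R4←I6
t=15  I7 dispatched to SHIFT
t=16  I7 operands ready, I8 dispatched to LSU
t=17  I7 complete
t=18  R5←I7
t=19  I8 operands ready
t=20  I8 complete
t=21  R0←I8

cycle = 20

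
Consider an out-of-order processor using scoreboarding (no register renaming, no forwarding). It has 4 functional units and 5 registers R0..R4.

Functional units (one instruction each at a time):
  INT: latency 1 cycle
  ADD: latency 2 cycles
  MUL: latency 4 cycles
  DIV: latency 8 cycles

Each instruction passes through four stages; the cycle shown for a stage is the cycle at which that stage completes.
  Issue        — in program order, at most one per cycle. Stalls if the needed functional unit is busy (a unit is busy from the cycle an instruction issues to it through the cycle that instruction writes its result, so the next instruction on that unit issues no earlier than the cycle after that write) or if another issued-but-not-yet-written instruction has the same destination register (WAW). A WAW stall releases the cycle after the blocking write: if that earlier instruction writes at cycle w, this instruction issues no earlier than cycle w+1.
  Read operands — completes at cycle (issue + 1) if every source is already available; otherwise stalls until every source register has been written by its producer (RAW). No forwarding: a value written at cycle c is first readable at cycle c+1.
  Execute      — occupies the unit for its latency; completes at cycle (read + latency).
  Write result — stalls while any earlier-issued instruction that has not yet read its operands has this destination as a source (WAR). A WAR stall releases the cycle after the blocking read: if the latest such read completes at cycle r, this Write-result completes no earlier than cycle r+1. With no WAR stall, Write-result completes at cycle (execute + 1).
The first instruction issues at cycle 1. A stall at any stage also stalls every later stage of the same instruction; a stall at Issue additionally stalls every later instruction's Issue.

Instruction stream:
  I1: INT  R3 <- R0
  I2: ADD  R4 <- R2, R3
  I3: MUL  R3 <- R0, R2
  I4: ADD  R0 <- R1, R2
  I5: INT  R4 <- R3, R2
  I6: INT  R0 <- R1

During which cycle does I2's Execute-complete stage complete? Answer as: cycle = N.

[I1] 1/2/3/4
[I2] 2/5/7/8  (RAW R3: wait I1 write@4)
[I3] 5/6/10/11  (WAW R3: wait I1 write@4)
[I4] 9/10/12/13  (struct: ADD busy until I2 writes@8)
[I5] 10/12/13/14  (RAW R3: wait I3 write@11)
[I6] 15/16/17/18  (struct: INT busy until I5 writes@14)

cycle = 7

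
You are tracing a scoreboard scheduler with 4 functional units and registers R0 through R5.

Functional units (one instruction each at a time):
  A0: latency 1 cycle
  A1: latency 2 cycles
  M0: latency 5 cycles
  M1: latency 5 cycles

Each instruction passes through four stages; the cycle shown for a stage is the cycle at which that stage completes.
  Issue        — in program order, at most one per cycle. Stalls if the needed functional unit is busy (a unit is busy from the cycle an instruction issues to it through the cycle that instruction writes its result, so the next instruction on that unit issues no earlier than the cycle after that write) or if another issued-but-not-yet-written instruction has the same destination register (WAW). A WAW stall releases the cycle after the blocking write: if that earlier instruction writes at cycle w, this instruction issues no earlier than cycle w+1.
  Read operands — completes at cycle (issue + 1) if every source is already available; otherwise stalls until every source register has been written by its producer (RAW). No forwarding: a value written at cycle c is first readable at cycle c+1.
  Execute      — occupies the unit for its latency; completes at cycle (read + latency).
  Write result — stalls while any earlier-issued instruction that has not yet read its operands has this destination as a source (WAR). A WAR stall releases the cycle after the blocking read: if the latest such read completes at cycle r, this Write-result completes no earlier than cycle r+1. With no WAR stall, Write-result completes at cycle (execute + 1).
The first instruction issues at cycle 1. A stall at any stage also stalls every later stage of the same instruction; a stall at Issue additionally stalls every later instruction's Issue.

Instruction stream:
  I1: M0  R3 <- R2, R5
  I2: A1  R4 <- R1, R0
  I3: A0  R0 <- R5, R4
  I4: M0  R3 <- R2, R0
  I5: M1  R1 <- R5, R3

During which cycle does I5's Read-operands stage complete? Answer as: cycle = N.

[1] I1 issues→M0
[2] I1 reads · I2 issues→A1
[3] I2 reads · I3 issues→A0
[5] I2 exec-done
[6] I2 writes R4
[7] I1 exec-done · I3 reads
[8] I1 writes R3 · I3 exec-done
[9] I3 writes R0 · I4 issues→M0
[10] I4 reads · I5 issues→M1
[15] I4 exec-done
[16] I4 writes R3
[17] I5 reads
[22] I5 exec-done
[23] I5 writes R1

cycle = 17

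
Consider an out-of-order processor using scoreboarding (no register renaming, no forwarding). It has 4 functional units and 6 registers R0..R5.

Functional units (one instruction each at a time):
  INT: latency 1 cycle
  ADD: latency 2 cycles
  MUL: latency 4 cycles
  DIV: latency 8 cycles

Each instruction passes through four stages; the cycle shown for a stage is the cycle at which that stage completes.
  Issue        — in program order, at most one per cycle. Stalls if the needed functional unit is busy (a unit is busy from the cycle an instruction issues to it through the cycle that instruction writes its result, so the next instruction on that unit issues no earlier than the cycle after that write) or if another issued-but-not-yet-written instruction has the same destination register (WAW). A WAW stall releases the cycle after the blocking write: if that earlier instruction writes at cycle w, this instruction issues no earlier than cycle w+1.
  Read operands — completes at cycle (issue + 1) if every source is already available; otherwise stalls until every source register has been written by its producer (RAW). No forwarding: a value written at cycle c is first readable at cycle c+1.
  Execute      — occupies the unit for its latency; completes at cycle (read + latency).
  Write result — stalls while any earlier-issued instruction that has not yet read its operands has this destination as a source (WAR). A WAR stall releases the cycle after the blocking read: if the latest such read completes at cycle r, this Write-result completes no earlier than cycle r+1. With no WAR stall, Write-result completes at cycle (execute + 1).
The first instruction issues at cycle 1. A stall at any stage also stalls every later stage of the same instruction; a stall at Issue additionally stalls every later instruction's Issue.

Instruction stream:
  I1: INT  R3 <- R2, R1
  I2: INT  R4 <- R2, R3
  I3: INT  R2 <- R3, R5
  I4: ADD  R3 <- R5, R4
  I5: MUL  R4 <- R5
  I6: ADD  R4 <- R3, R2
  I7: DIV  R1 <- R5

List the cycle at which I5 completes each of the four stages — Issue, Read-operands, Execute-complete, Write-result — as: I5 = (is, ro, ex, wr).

I5 = (11, 12, 16, 17)

I1 -> (1, 2, 3, 4)
I2 -> (5, 6, 7, 8)  // struct: INT busy until I1 writes@4
I3 -> (9, 10, 11, 12)  // struct: INT busy until I2 writes@8
I4 -> (10, 11, 13, 14)
I5 -> (11, 12, 16, 17)
I6 -> (18, 19, 21, 22)  // WAW R4: wait I5 write@17
I7 -> (19, 20, 28, 29)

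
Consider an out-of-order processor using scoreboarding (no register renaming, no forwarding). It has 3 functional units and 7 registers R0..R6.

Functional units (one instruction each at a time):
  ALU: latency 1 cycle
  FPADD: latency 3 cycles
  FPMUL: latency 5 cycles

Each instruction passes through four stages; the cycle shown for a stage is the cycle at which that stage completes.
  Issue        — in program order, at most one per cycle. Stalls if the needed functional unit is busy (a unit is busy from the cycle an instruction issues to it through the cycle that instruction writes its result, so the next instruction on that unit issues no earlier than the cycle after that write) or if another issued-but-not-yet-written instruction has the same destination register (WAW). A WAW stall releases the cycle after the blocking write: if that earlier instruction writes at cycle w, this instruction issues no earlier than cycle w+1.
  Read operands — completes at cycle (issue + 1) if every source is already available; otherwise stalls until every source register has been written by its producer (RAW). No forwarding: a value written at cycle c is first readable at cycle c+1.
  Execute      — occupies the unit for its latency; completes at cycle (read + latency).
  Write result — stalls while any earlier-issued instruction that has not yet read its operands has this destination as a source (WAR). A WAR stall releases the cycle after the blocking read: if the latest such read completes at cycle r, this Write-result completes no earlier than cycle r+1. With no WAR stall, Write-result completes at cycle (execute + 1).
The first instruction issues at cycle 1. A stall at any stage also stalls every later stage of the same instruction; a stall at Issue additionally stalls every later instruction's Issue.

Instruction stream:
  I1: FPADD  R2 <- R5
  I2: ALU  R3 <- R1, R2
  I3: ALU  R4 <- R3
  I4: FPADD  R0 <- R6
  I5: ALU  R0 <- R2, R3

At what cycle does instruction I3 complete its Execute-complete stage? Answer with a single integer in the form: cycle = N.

cycle 1: issue I1 (FPADD)
cycle 2: I1 read-ops | issue I2 (ALU)
cycle 5: I1 finished on FPADD
cycle 6: I1→R2
cycle 7: I2 read-ops
cycle 8: I2 finished on ALU
cycle 9: I2→R3
cycle 10: issue I3 (ALU)
cycle 11: I3 read-ops | issue I4 (FPADD)
cycle 12: I3 finished on ALU | I4 read-ops
cycle 13: I3→R4
cycle 15: I4 finished on FPADD
cycle 16: I4→R0
cycle 17: issue I5 (ALU)
cycle 18: I5 read-ops
cycle 19: I5 finished on ALU
cycle 20: I5→R0

cycle = 12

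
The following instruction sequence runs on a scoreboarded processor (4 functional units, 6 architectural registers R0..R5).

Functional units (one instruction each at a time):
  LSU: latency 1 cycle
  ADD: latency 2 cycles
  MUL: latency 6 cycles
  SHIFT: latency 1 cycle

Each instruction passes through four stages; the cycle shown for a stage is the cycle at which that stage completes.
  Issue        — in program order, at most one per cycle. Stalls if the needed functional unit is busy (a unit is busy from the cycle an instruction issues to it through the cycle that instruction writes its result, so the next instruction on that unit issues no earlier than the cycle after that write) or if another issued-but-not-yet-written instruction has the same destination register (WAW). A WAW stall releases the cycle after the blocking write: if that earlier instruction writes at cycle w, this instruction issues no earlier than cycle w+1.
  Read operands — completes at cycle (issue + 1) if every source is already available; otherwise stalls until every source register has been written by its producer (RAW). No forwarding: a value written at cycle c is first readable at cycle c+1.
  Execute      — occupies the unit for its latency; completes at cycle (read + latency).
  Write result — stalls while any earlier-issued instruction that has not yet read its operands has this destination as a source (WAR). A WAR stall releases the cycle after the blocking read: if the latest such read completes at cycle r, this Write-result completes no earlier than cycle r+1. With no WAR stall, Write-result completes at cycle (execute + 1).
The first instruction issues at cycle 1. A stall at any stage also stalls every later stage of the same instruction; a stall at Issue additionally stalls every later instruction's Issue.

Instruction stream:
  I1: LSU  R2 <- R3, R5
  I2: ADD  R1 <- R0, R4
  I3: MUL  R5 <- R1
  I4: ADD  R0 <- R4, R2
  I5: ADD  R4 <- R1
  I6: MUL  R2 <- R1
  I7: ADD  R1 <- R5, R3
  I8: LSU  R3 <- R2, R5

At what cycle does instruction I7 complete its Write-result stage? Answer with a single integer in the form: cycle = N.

cycle = 21

cycle 1: issue I1 (LSU)
cycle 2: I1 read-ops; issue I2 (ADD)
cycle 3: I1 finished on LSU; I2 read-ops; issue I3 (MUL)
cycle 4: I1→R2
cycle 5: I2 finished on ADD
cycle 6: I2→R1
cycle 7: I3 read-ops; issue I4 (ADD)
cycle 8: I4 read-ops
cycle 10: I4 finished on ADD
cycle 11: I4→R0
cycle 12: issue I5 (ADD)
cycle 13: I3 finished on MUL; I5 read-ops
cycle 14: I3→R5
cycle 15: I5 finished on ADD; issue I6 (MUL)
cycle 16: I5→R4; I6 read-ops
cycle 17: issue I7 (ADD)
cycle 18: I7 read-ops; issue I8 (LSU)
cycle 20: I7 finished on ADD
cycle 21: I7→R1
cycle 22: I6 finished on MUL
cycle 23: I6→R2
cycle 24: I8 read-ops
cycle 25: I8 finished on LSU
cycle 26: I8→R3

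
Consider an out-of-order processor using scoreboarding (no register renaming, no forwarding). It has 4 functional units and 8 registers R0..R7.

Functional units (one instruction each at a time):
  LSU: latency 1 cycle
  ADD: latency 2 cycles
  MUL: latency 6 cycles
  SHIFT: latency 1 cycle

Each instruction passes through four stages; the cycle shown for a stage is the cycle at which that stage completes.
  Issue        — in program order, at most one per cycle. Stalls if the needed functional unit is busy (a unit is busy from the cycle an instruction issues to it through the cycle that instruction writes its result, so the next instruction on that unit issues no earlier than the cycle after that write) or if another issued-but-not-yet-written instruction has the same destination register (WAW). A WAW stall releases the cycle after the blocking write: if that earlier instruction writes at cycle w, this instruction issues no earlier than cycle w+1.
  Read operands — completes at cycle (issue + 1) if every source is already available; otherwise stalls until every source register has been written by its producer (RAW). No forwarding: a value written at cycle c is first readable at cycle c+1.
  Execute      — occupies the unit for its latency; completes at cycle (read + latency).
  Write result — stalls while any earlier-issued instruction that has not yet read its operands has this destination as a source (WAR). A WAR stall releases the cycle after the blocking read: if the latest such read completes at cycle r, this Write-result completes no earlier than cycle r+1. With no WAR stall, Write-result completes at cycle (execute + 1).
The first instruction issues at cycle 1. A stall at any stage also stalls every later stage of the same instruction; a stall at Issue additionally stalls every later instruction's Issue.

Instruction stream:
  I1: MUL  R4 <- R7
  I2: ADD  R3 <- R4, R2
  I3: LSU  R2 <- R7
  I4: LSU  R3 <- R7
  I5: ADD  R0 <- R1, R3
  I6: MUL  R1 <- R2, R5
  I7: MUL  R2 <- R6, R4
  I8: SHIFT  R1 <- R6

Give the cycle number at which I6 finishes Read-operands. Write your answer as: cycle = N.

cycle = 17

[I1] 1/2/8/9
[I2] 2/10/12/13  (RAW R4: wait I1 write@9)
[I3] 3/4/5/11  (WAR R2: wait I2 read@10)
[I4] 14/15/16/17  (WAW R3: wait I2 write@13)
[I5] 15/18/20/21  (RAW R3: wait I4 write@17)
[I6] 16/17/23/24
[I7] 25/26/32/33  (struct: MUL busy until I6 writes@24)
[I8] 26/27/28/29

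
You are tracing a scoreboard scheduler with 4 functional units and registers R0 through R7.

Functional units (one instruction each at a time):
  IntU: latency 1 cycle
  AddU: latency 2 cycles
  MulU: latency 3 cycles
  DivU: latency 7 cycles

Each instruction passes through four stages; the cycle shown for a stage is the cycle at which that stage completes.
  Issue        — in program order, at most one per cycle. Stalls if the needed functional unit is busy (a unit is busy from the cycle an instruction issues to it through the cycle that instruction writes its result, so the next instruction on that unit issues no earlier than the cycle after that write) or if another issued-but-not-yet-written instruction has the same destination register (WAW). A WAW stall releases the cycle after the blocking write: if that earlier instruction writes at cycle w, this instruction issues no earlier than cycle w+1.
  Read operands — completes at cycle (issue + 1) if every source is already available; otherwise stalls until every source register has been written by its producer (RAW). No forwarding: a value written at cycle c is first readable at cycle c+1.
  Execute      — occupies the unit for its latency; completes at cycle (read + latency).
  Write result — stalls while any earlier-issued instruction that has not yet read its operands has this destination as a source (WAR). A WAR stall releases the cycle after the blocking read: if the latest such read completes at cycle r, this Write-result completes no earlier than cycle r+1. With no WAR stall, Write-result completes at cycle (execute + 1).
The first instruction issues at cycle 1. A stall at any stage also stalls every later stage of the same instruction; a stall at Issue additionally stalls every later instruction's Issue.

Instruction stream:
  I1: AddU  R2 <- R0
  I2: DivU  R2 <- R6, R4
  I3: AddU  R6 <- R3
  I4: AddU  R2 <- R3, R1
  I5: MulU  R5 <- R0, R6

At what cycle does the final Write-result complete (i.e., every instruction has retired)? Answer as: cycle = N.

cycle = 22

[1] I1 issues→AddU
[2] I1 reads
[4] I1 exec-done
[5] I1 writes R2
[6] I2 issues→DivU
[7] I2 reads, I3 issues→AddU
[8] I3 reads
[10] I3 exec-done
[11] I3 writes R6
[14] I2 exec-done
[15] I2 writes R2
[16] I4 issues→AddU
[17] I4 reads, I5 issues→MulU
[18] I5 reads
[19] I4 exec-done
[20] I4 writes R2
[21] I5 exec-done
[22] I5 writes R5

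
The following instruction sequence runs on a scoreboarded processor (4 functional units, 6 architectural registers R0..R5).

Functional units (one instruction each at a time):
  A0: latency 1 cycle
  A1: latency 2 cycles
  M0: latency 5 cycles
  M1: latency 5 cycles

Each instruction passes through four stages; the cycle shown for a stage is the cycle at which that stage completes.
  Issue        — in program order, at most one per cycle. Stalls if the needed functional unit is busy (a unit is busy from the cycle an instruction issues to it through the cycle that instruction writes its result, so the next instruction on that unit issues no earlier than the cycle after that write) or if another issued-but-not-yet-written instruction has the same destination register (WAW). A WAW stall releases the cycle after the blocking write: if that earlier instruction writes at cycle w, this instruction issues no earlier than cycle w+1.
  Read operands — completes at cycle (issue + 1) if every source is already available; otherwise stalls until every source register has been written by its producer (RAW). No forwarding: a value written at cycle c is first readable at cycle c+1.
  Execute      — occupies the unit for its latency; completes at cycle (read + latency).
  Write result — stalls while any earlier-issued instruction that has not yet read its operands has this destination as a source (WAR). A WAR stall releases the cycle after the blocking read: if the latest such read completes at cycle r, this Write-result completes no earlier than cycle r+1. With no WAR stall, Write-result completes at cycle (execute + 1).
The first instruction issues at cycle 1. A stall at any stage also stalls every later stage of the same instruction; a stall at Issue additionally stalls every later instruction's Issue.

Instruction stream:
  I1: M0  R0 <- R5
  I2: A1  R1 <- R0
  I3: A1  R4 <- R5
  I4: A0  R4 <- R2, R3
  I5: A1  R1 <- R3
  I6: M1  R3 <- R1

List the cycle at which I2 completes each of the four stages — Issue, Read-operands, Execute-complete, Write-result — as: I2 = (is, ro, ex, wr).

I2 = (2, 9, 11, 12)

I1: IS=1 RO=2 EX=7 WR=8
I2: IS=2 RO=9 EX=11 WR=12  [RAW R0: wait I1 write@8]
I3: IS=13 RO=14 EX=16 WR=17  [struct: A1 busy until I2 writes@12]
I4: IS=18 RO=19 EX=20 WR=21  [WAW R4: wait I3 write@17]
I5: IS=19 RO=20 EX=22 WR=23
I6: IS=20 RO=24 EX=29 WR=30  [RAW R1: wait I5 write@23]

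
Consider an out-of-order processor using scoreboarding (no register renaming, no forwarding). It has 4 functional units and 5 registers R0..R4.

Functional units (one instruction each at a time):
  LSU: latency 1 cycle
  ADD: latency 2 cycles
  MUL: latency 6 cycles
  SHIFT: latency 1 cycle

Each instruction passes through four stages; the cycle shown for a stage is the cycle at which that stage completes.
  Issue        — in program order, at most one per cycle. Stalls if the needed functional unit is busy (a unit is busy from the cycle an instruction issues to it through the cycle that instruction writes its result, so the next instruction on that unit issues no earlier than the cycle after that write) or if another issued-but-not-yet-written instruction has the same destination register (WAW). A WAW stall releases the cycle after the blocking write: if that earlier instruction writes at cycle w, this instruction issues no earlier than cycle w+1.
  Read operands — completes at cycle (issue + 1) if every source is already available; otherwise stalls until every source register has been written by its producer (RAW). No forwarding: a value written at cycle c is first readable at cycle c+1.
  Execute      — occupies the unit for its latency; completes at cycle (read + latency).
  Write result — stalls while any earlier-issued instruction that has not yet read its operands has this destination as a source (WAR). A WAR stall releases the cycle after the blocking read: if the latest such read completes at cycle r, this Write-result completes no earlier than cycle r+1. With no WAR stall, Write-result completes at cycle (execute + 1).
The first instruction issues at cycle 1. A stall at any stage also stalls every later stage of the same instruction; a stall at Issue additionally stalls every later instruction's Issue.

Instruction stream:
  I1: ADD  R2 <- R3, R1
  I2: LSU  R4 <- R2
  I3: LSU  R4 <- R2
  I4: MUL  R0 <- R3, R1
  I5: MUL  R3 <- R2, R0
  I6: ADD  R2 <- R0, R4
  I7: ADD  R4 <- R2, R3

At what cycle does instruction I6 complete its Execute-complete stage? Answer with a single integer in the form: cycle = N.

cycle = 23

I1: IS=1 RO=2 EX=4 WR=5
I2: IS=2 RO=6 EX=7 WR=8  [RAW R2: wait I1 write@5]
I3: IS=9 RO=10 EX=11 WR=12  [struct: LSU busy until I2 writes@8]
I4: IS=10 RO=11 EX=17 WR=18
I5: IS=19 RO=20 EX=26 WR=27  [struct: MUL busy until I4 writes@18]
I6: IS=20 RO=21 EX=23 WR=24
I7: IS=25 RO=28 EX=30 WR=31  [struct: ADD busy until I6 writes@24; RAW R3: wait I5 write@27]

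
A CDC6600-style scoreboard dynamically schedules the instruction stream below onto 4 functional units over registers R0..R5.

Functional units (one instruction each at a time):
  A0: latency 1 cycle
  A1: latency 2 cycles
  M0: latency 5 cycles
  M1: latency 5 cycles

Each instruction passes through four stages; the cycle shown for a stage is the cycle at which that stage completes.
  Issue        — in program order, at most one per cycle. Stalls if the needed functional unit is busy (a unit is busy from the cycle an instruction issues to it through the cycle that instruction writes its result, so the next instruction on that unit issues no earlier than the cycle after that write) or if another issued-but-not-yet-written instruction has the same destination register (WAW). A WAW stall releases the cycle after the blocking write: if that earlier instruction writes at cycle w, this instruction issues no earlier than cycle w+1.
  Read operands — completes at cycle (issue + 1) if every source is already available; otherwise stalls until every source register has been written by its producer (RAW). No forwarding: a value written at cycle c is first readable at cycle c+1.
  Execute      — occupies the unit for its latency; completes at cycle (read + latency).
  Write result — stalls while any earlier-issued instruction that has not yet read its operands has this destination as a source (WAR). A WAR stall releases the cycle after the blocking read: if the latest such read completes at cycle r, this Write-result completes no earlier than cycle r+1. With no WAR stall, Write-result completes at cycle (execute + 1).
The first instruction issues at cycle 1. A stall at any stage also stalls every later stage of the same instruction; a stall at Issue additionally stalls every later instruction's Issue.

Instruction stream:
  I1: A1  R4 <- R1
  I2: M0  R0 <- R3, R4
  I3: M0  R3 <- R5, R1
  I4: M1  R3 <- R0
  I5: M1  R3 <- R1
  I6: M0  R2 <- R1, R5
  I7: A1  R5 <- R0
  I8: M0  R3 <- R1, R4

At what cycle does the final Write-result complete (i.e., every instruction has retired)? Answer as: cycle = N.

cycle 1: I1 issues→A1
cycle 2: I1 reads · I2 issues→M0
cycle 4: I1 exec-done
cycle 5: I1 writes R4
cycle 6: I2 reads
cycle 11: I2 exec-done
cycle 12: I2 writes R0
cycle 13: I3 issues→M0
cycle 14: I3 reads
cycle 19: I3 exec-done
cycle 20: I3 writes R3
cycle 21: I4 issues→M1
cycle 22: I4 reads
cycle 27: I4 exec-done
cycle 28: I4 writes R3
cycle 29: I5 issues→M1
cycle 30: I5 reads · I6 issues→M0
cycle 31: I6 reads · I7 issues→A1
cycle 32: I7 reads
cycle 34: I7 exec-done
cycle 35: I5 exec-done · I7 writes R5
cycle 36: I5 writes R3 · I6 exec-done
cycle 37: I6 writes R2
cycle 38: I8 issues→M0
cycle 39: I8 reads
cycle 44: I8 exec-done
cycle 45: I8 writes R3

cycle = 45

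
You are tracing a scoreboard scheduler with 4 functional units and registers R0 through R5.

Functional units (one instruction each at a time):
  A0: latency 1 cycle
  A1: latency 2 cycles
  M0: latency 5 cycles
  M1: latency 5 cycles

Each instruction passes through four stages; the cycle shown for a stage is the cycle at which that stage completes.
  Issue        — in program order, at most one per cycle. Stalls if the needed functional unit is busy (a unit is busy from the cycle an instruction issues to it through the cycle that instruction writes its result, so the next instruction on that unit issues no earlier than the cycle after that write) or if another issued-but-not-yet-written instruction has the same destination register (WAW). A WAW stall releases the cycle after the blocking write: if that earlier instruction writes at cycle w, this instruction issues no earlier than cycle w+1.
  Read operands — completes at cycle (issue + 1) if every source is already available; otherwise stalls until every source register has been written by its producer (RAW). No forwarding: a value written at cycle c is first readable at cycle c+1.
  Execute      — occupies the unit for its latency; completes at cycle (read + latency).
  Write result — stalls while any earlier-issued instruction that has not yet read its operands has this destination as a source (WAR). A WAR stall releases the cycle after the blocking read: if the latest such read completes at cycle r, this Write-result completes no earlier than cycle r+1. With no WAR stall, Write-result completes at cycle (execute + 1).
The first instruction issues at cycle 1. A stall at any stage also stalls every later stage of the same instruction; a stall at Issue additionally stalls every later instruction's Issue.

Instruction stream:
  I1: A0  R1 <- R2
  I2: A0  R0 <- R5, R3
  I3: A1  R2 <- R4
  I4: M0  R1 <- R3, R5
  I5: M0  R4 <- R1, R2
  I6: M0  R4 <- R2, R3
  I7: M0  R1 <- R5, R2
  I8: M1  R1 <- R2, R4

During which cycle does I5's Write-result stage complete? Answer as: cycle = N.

cycle = 22

I1 -> (1, 2, 3, 4)
I2 -> (5, 6, 7, 8)  // struct: A0 busy until I1 writes@4
I3 -> (6, 7, 9, 10)
I4 -> (7, 8, 13, 14)
I5 -> (15, 16, 21, 22)  // struct: M0 busy until I4 writes@14
I6 -> (23, 24, 29, 30)  // struct: M0 busy until I5 writes@22
I7 -> (31, 32, 37, 38)  // struct: M0 busy until I6 writes@30
I8 -> (39, 40, 45, 46)  // WAW R1: wait I7 write@38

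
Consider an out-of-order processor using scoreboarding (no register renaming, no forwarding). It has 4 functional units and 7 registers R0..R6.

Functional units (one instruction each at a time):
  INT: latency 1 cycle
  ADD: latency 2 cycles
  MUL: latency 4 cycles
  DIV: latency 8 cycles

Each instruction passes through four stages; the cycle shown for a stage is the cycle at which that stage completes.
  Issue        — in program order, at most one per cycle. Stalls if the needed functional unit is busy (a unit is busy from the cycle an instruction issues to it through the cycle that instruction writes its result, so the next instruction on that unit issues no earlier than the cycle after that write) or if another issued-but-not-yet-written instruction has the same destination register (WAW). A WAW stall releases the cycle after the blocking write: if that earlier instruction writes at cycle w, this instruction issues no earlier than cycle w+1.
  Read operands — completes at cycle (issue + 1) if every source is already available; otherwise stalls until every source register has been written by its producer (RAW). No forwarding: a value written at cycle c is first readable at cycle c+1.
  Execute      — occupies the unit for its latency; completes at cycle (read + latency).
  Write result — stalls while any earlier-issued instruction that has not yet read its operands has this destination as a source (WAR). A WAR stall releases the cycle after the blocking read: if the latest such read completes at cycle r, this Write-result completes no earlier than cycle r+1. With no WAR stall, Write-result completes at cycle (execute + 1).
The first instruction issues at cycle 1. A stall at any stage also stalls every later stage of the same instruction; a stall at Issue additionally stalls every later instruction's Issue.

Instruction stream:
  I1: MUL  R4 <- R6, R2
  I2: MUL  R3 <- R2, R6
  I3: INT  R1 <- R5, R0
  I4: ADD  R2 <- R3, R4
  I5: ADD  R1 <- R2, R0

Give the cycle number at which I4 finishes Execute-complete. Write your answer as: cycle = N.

cycle = 17

  I1 | 1 | 2 | 6 | 7
  I2 | 8 | 9 | 13 | 14   struct: MUL busy until I1 writes@7
  I3 | 9 | 10 | 11 | 12
  I4 | 10 | 15 | 17 | 18   RAW R3: wait I2 write@14
  I5 | 19 | 20 | 22 | 23   struct: ADD busy until I4 writes@18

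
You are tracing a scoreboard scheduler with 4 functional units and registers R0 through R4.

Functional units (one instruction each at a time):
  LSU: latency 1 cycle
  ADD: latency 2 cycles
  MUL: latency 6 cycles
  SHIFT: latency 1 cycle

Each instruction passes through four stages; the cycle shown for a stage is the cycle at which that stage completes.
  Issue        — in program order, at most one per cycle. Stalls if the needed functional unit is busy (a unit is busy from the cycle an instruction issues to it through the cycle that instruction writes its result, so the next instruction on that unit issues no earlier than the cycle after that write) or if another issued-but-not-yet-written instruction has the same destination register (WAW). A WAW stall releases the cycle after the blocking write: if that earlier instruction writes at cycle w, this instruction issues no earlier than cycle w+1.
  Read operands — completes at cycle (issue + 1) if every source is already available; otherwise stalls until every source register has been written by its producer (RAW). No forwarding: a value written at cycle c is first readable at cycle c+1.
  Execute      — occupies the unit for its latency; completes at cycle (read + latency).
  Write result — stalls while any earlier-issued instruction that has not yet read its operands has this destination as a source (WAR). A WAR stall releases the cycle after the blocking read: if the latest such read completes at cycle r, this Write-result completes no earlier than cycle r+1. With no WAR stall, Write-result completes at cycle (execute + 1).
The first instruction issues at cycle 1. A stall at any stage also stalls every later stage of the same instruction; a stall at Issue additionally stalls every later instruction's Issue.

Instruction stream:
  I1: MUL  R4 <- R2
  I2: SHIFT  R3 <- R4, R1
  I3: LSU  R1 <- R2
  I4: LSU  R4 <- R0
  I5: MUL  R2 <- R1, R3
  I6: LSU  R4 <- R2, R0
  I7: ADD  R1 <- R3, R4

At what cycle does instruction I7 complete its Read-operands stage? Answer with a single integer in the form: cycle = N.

1) issue 1, read 2, done 8, write 9
2) issue 2, read 10, done 11, write 12  <RAW R4: wait I1 write@9>
3) issue 3, read 4, done 5, write 11  <WAR R1: wait I2 read@10>
4) issue 12, read 13, done 14, write 15  <struct: LSU busy until I3 writes@11>
5) issue 13, read 14, done 20, write 21
6) issue 16, read 22, done 23, write 24  <struct: LSU busy until I4 writes@15 / RAW R2: wait I5 write@21>
7) issue 17, read 25, done 27, write 28  <RAW R4: wait I6 write@24>

cycle = 25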